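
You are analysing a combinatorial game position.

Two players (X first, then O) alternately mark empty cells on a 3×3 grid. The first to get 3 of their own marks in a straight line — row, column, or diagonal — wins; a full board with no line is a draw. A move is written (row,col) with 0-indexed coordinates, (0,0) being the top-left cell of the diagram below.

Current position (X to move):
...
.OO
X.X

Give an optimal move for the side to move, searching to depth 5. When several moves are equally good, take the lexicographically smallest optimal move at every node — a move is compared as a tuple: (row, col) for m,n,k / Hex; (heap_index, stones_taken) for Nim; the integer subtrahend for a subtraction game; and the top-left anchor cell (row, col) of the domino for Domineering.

p1 X@[.../.OO/X.X]: (0,0)[X../.OO/X.X]-1 (0,1)[.X./.OO/X.X]-1 (0,2)[..X/.OO/X.X]-1 (1,0)[.../XOO/X.X]+1* (2,1)[.../.OO/XXX]+1
p2 O@[.../XOO/X.X]: (0,0)[O../XOO/X.X]-1* (0,1)[.O./XOO/X.X]-1 (0,2)[..O/XOO/X.X]-1 (2,1)[.../XOO/XOX]-1
p3 X@[O../XOO/X.X]: (0,1)[OX./XOO/X.X]+0 (0,2)[O.X/XOO/X.X]+0 (2,1)[O../XOO/XXX]+1*
p4 O@[O../XOO/XXX] terminal -1; root [.../.OO/X.X] d5

X's best at [.../.OO/X.X]: (1,0)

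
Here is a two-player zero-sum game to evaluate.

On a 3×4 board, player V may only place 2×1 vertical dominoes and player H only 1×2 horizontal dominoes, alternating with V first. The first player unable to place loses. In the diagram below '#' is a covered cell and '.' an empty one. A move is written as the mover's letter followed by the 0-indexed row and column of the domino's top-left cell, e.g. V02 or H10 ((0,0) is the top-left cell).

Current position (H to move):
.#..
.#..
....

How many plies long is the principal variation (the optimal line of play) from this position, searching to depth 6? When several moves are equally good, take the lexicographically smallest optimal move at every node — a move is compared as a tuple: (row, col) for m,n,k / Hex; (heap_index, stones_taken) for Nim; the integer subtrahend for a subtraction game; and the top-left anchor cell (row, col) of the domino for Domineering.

PV length from [.#../.#../....]: 3 plies

[.#../.#../....] H move#1: H02:-1/.###/.#../...., H12:+1/.#../.###/....*, H20:-1/.#../.#../##.., H21:-1/.#../.#../.##., H22:-1/.#../.#../..##
[.#../.###/....] V move#2: V00:-1/##../####/....*, V10:-1/.#../####/#...
[##../####/....] H move#3: H02:+1/####/####/....*, H20:+1/##../####/##.., H21:+1/##../####/.##., H22:+1/##../####/..##
[####/####/....] end (terminal -1, V#4); searched .#../.#../.... to 6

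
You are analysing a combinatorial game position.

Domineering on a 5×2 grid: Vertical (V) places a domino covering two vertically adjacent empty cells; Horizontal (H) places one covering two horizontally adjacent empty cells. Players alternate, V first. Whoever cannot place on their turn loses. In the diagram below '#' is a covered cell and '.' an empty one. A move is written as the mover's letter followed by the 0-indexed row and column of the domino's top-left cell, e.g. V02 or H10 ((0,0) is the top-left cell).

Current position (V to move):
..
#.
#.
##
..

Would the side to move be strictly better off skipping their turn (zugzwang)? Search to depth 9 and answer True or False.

ply 1, V at ../#./#./##/.. | V01=-1→.#/##/#./##/..*; V11=-1→../##/##/##/..
ply 2, H at .#/##/#./##/.. | H40=+1→.#/##/#./##/##*
ply 3: .#/##/#./##/## is terminal -1 (V); from ../#./#./##/.. depth 9
if V skipped the turn, H would face:
~ ply 1, H at ../#./#./##/.. | H00=+1→##/#./#./##/..*; H40=-1→../#./#./##/##
~ ply 2, V at ##/#./#./##/.. | V11=-1→##/##/##/##/..*
~ ply 3, H at ##/##/##/##/.. | H40=+1→##/##/##/##/##*
~ ply 4: ##/##/##/##/## is terminal -1 (V); from ../#./#./##/.. depth 9
compare (V): move=-1 vs pass=-1

zugzwang(../#./#./##/.., V) = False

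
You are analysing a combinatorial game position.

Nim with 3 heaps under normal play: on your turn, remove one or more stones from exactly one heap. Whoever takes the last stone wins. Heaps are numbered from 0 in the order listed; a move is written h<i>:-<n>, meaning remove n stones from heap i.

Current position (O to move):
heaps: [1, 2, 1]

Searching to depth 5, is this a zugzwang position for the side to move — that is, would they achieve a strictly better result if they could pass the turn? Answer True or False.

ply 1, O at (1,2,1) | h0:-1=-1→(0,2,1); h1:-1=-1→(1,1,1); h1:-2=+1→(1,0,1)*; h2:-1=-1→(1,2,0)
ply 2, X at (1,0,1) | h0:-1=-1→(0,0,1)*; h2:-1=-1→(1,0,0)
ply 3, O at (0,0,1) | h2:-1=+1→(0,0,0)*
ply 4: (0,0,0) is terminal -1 (X); from (1,2,1) depth 5
if O skipped the turn, X would face:
~ ply 1, X at (1,2,1) | h0:-1=-1→(0,2,1); h1:-1=-1→(1,1,1); h1:-2=+1→(1,0,1)*; h2:-1=-1→(1,2,0)
~ ply 2, O at (1,0,1) | h0:-1=-1→(0,0,1)*; h2:-1=-1→(1,0,0)
~ ply 3, X at (0,0,1) | h2:-1=+1→(0,0,0)*
~ ply 4: (0,0,0) is terminal -1 (O); from (1,2,1) depth 5
compare (O): move=+1 vs pass=-1

zugzwang((1,2,1), O) = False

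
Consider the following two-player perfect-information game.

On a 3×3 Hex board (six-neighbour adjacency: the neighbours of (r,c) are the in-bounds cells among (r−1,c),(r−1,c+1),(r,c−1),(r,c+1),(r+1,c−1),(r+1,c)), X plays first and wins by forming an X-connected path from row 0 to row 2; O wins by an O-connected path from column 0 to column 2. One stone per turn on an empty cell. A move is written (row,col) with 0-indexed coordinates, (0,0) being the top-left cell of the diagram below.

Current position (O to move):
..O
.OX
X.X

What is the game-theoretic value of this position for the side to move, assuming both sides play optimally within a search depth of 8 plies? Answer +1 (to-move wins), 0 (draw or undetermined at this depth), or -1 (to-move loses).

p1 O@[..O/.OX/X.X]: (0,0)[O.O/.OX/X.X]+1* (0,1)[.OO/.OX/X.X]+1 (1,0)[..O/OOX/X.X]+1 (2,1)[..O/.OX/XOX]-1
p2 X@[O.O/.OX/X.X]: (0,1)[OXO/.OX/X.X]-1* (1,0)[O.O/XOX/X.X]-1 (2,1)[O.O/.OX/XXX]-1
p3 O@[OXO/.OX/X.X]: (1,0)[OXO/OOX/X.X]+1* (2,1)[OXO/.OX/XOX]-1
p4 X@[OXO/OOX/X.X] terminal -1; root [..O/.OX/X.X] d8

value(..O/.OX/X.X, O) = +1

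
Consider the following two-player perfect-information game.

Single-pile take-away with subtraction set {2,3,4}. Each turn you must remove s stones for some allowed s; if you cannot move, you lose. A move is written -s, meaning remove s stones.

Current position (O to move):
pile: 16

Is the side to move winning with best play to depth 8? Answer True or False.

p1 O@[16]: -2[14]-1 -3[13]+1* -4[12]+1
p2 X@[13]: -2[11]-1* -3[10]-1 -4[9]-1
p3 O@[11]: -2[9]-1 -3[8]-1 -4[7]+1*
p4 X@[7]: -2[5]-1* -3[4]-1 -4[3]-1
p5 O@[5]: -2[3]-1 -3[2]-1 -4[1]+1*
p6 X@[1] terminal -1; root [16] d8

O winning at [16]: True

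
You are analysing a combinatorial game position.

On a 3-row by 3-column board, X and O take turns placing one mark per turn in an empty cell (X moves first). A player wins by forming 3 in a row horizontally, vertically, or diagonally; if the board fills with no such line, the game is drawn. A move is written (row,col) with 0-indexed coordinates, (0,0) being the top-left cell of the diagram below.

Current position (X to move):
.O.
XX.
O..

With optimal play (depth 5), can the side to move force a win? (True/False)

X winning at [.O./XX./O..]: True

[.O./XX./O..] X move#1: (0,0):+1/XO./XX./O..*, (0,2):+0/.OX/XX./O.., (1,2):+1/.O./XXX/O.., (2,1):+0/.O./XX./OX., (2,2):+1/.O./XX./O.X
[XO./XX./O..] O move#2: (0,2):-1/XOO/XX./O..*, (1,2):-1/XO./XXO/O.., (2,1):-1/XO./XX./OO., (2,2):-1/XO./XX./O.O
[XOO/XX./O..] X move#3: (1,2):+1/XOO/XXX/O..*, (2,1):+1/XOO/XX./OX., (2,2):+1/XOO/XX./O.X
[XOO/XXX/O..] end (terminal -1, O#4); searched .O./XX./O.. to 5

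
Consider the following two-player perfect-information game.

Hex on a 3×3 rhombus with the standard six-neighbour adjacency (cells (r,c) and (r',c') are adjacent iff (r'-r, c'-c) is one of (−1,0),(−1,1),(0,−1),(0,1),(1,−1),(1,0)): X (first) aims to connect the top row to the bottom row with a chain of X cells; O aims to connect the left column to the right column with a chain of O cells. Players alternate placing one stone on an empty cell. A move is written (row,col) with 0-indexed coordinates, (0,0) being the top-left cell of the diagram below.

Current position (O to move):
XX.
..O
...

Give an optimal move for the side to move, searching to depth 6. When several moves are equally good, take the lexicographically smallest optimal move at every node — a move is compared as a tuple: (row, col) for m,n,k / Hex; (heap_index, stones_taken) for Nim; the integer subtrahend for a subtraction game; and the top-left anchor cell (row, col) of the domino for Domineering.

O's best at [XX./..O/...]: (1,1)

[XX./..O/...] O move#1: (0,2):-1/XXO/..O/..., (1,0):-1/XX./O.O/..., (1,1):+1/XX./.OO/...*, (2,0):+1/XX./..O/O.., (2,1):-1/XX./..O/.O., (2,2):-1/XX./..O/..O
[XX./.OO/...] X move#2: (0,2):-1/XXX/.OO/...*, (1,0):-1/XX./XOO/..., (2,0):-1/XX./.OO/X.., (2,1):-1/XX./.OO/.X., (2,2):-1/XX./.OO/..X
[XXX/.OO/...] O move#3: (1,0):+1/XXX/OOO/...*, (2,0):+1/XXX/.OO/O.., (2,1):+1/XXX/.OO/.O., (2,2):+1/XXX/.OO/..O
[XXX/OOO/...] end (terminal -1, X#4); searched XX./..O/... to 6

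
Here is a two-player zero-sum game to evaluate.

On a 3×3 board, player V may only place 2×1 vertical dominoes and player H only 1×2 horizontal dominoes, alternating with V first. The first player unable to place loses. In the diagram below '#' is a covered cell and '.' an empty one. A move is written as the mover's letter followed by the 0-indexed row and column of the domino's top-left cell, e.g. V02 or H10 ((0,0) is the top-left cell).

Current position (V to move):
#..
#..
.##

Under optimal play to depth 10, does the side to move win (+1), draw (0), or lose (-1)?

value(#../#../.##, V) = +1

[#../#../.##] V move#1: V01:+1/##./##./.##*, V02:+1/#.#/#.#/.##
[##./##./.##] end (terminal -1, H#2); searched #../#../.## to 10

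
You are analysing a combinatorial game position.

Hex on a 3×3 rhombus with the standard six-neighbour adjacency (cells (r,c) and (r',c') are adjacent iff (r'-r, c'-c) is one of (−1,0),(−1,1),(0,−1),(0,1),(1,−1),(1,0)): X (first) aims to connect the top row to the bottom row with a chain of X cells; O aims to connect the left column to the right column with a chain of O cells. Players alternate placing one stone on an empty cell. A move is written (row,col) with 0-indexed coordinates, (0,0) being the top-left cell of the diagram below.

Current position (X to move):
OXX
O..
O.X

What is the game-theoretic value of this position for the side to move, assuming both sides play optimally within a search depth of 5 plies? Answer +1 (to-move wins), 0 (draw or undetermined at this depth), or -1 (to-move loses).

value(OXX/O../O.X, X) = +1

ply 1, X at OXX/O../O.X | (1,1)=+1→OXX/OX./O.X*; (1,2)=+1→OXX/O.X/O.X; (2,1)=+1→OXX/O../OXX
ply 2, O at OXX/OX./O.X | (1,2)=-1→OXX/OXO/O.X*; (2,1)=-1→OXX/OX./OOX
ply 3, X at OXX/OXO/O.X | (2,1)=+1→OXX/OXO/OXX*
ply 4: OXX/OXO/OXX is terminal -1 (O); from OXX/O../O.X depth 5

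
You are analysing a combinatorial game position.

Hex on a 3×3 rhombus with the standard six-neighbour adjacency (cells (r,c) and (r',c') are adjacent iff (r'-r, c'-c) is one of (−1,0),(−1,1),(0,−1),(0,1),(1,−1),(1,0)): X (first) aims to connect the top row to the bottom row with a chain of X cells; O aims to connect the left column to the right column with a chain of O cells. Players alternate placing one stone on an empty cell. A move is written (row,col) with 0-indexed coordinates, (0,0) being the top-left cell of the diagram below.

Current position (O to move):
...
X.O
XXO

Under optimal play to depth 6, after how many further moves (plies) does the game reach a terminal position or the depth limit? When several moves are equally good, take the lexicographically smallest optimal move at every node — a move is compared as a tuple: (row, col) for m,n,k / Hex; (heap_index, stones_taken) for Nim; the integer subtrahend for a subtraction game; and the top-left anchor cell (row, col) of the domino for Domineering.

PV length from [.../X.O/XXO]: 2 plies

[.../X.O/XXO] O move#1: (0,0):-1/O../X.O/XXO*, (0,1):-1/.O./X.O/XXO, (0,2):-1/..O/X.O/XXO, (1,1):-1/.../XOO/XXO
[O../X.O/XXO] X move#2: (0,1):+1/OX./X.O/XXO*, (0,2):+1/O.X/X.O/XXO, (1,1):+1/O../XXO/XXO
[OX./X.O/XXO] end (terminal -1, O#3); searched .../X.O/XXO to 6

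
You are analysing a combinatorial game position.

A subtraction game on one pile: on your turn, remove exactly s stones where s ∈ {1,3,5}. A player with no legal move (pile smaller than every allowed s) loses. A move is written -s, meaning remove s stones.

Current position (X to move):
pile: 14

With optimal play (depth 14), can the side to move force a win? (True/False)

[14] X move#1: -1:-1/13*, -3:-1/11, -5:-1/9
[13] O move#2: -1:+1/12*, -3:+1/10, -5:+1/8
[12] X move#3: -1:-1/11*, -3:-1/9, -5:-1/7
[11] O move#4: -1:+1/10*, -3:+1/8, -5:+1/6
[10] X move#5: -1:-1/9*, -3:-1/7, -5:-1/5
[9] O move#6: -1:+1/8*, -3:+1/6, -5:+1/4
[8] X move#7: -1:-1/7*, -3:-1/5, -5:-1/3
[7] O move#8: -1:+1/6*, -3:+1/4, -5:+1/2
[6] X move#9: -1:-1/5*, -3:-1/3, -5:-1/1
[5] O move#10: -1:+1/4*, -3:+1/2, -5:+1/0
[4] X move#11: -1:-1/3*, -3:-1/1
[3] O move#12: -1:+1/2*, -3:+1/0
[2] X move#13: -1:-1/1*
[1] O move#14: -1:+1/0*
[0] end (terminal -1, X#15); searched 14 to 14

X winning at [14]: False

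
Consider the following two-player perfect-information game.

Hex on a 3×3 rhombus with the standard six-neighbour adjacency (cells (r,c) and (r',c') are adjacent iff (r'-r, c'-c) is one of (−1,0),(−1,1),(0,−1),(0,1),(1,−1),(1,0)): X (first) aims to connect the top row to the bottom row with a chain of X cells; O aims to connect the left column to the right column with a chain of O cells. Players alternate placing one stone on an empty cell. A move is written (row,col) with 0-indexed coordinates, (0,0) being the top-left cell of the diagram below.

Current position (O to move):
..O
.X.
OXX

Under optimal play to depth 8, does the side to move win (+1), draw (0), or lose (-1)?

[..O/.X./OXX] O move#1: (0,0):-1/O.O/.X./OXX, (0,1):+1/.OO/.X./OXX*, (1,0):-1/..O/OX./OXX, (1,2):-1/..O/.XO/OXX
[.OO/.X./OXX] X move#2: (0,0):-1/XOO/.X./OXX*, (1,0):-1/.OO/XX./OXX, (1,2):-1/.OO/.XX/OXX
[XOO/.X./OXX] O move#3: (1,0):+1/XOO/OX./OXX*, (1,2):-1/XOO/.XO/OXX
[XOO/OX./OXX] end (terminal -1, X#4); searched ..O/.X./OXX to 8

value(..O/.X./OXX, O) = +1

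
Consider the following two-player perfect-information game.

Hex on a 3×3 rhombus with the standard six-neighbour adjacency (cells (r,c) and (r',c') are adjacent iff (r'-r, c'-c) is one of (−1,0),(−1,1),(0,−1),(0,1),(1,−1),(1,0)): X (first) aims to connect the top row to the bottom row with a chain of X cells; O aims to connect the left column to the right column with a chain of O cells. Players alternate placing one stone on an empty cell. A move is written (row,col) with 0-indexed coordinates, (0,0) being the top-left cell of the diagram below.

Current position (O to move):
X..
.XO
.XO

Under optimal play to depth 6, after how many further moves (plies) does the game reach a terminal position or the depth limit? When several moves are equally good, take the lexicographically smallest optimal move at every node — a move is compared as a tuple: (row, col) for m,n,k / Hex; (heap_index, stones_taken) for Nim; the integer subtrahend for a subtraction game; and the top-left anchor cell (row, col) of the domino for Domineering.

p1 O@[X../.XO/.XO]: (0,1)[XO./.XO/.XO]-1* (0,2)[X.O/.XO/.XO]-1 (1,0)[X../OXO/.XO]-1 (2,0)[X../.XO/OXO]-1
p2 X@[XO./.XO/.XO]: (0,2)[XOX/.XO/.XO]+1* (1,0)[XO./XXO/.XO]+1 (2,0)[XO./.XO/XXO]+1
p3 O@[XOX/.XO/.XO] terminal -1; root [X../.XO/.XO] d6

PV length from [X../.XO/.XO]: 2 plies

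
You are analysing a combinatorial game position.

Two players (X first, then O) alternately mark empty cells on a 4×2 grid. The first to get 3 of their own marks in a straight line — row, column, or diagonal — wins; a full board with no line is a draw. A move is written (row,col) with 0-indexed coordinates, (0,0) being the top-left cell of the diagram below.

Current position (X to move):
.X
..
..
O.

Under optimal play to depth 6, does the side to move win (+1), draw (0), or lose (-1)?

ply 1, X at .X/../../O. | (0,0)=+0→XX/../../O.*; (1,0)=+0→.X/X./../O.; (1,1)=+0→.X/.X/../O.; (2,0)=+0→.X/../X./O.; (2,1)=+0→.X/../.X/O.; (3,1)=+0→.X/../../OX
ply 2, O at XX/../../O. | (1,0)=+0→XX/O./../O.*; (1,1)=+0→XX/.O/../O.; (2,0)=+0→XX/../O./O.; (2,1)=+0→XX/../.O/O.; (3,1)=+0→XX/../../OO
ply 3, X at XX/O./../O. | (1,1)=-1→XX/OX/../O.; (2,0)=+0→XX/O./X./O.*; (2,1)=-1→XX/O./.X/O.; (3,1)=-1→XX/O./../OX
ply 4, O at XX/O./X./O. | (1,1)=+0→XX/OO/X./O.*; (2,1)=+0→XX/O./XO/O.; (3,1)=+0→XX/O./X./OO
ply 5, X at XX/OO/X./O. | (2,1)=+0→XX/OO/XX/O.*; (3,1)=+0→XX/OO/X./OX
ply 6, O at XX/OO/XX/O. | (3,1)=+0→XX/OO/XX/OO*
ply 7: XX/OO/XX/OO is terminal +0 (X); from .X/../../O. depth 6

value(.X/../../O., X) = 0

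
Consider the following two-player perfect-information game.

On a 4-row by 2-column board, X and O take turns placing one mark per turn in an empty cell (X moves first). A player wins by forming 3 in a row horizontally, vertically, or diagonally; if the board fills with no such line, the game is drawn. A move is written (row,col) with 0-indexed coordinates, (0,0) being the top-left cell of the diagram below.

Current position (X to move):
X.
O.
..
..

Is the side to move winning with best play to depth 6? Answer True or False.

[X./O./../..] X move#1: (0,1):+0/XX/O./../..*, (1,1):+0/X./OX/../.., (2,0):+0/X./O./X./.., (2,1):+0/X./O./.X/.., (3,0):+0/X./O./../X., (3,1):+0/X./O./../.X
[XX/O./../..] O move#2: (1,1):+0/XX/OO/../..*, (2,0):+0/XX/O./O./.., (2,1):+0/XX/O./.O/.., (3,0):+0/XX/O./../O., (3,1):+0/XX/O./../.O
[XX/OO/../..] X move#3: (2,0):+0/XX/OO/X./..*, (2,1):+0/XX/OO/.X/.., (3,0):+0/XX/OO/../X., (3,1):+0/XX/OO/../.X
[XX/OO/X./..] O move#4: (2,1):+0/XX/OO/XO/..*, (3,0):+0/XX/OO/X./O., (3,1):+0/XX/OO/X./.O
[XX/OO/XO/..] X move#5: (3,0):-1/XX/OO/XO/X., (3,1):+0/XX/OO/XO/.X*
[XX/OO/XO/.X] O move#6: (3,0):+0/XX/OO/XO/OX*
[XX/OO/XO/OX] end (terminal +0, X#7); searched X./O./../.. to 6

X winning at [X./O./../..]: False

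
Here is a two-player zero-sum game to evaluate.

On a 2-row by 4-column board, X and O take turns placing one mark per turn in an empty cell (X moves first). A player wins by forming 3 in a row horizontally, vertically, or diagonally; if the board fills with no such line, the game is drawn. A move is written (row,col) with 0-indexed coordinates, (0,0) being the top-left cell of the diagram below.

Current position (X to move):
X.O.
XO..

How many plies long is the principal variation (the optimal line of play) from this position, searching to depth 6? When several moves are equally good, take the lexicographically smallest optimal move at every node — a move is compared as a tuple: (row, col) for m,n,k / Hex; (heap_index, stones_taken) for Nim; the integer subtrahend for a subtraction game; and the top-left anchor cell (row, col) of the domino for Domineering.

[X.O./XO..] X move#1: (0,1):+0/XXO./XO..*, (0,3):+0/X.OX/XO.., (1,2):+0/X.O./XOX., (1,3):+0/X.O./XO.X
[XXO./XO..] O move#2: (0,3):+0/XXOO/XO..*, (1,2):+0/XXO./XOO., (1,3):+0/XXO./XO.O
[XXOO/XO..] X move#3: (1,2):+0/XXOO/XOX.*, (1,3):+0/XXOO/XO.X
[XXOO/XOX.] O move#4: (1,3):+0/XXOO/XOXO*
[XXOO/XOXO] end (terminal +0, X#5); searched X.O./XO.. to 6

PV length from [X.O./XO..]: 4 plies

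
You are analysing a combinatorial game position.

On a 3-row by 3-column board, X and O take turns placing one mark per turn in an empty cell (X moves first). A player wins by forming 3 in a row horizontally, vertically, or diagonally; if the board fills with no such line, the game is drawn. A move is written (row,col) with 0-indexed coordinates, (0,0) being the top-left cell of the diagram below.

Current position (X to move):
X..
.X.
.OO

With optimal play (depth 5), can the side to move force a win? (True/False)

X winning at [X../.X./.OO]: True

ply 1, X at X../.X./.OO | (0,1)=-1→XX./.X./.OO; (0,2)=-1→X.X/.X./.OO; (1,0)=-1→X../XX./.OO; (1,2)=-1→X../.XX/.OO; (2,0)=+1→X../.X./XOO*
ply 2, O at X../.X./XOO | (0,1)=-1→XO./.X./XOO*; (0,2)=-1→X.O/.X./XOO; (1,0)=-1→X../OX./XOO; (1,2)=-1→X../.XO/XOO
ply 3, X at XO./.X./XOO | (0,2)=+1→XOX/.X./XOO*; (1,0)=+1→XO./XX./XOO; (1,2)=+1→XO./.XX/XOO
ply 4: XOX/.X./XOO is terminal -1 (O); from X../.X./.OO depth 5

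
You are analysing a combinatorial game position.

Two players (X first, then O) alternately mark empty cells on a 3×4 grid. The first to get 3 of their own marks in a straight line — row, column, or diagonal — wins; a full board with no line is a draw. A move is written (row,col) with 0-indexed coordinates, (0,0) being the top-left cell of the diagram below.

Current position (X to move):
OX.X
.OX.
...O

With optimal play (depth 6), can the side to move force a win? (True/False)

[OX.X/.OX./...O] X move#1: (0,2):+1/OXXX/.OX./...O*, (1,0):-1/OX.X/XOX./...O, (1,3):-1/OX.X/.OXX/...O, (2,0):-1/OX.X/.OX./X..O, (2,1):+1/OX.X/.OX./.X.O, (2,2):+1/OX.X/.OX./..XO
[OXXX/.OX./...O] end (terminal -1, O#2); searched OX.X/.OX./...O to 6

X winning at [OX.X/.OX./...O]: True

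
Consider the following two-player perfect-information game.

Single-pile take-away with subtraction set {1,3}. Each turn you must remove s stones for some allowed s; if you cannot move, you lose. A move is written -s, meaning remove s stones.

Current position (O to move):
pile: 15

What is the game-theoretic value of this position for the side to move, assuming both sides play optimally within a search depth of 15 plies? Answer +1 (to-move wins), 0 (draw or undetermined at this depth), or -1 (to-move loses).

p1 O@[15]: -1[14]+1* -3[12]+1
p2 X@[14]: -1[13]-1* -3[11]-1
p3 O@[13]: -1[12]+1* -3[10]+1
p4 X@[12]: -1[11]-1* -3[9]-1
p5 O@[11]: -1[10]+1* -3[8]+1
p6 X@[10]: -1[9]-1* -3[7]-1
p7 O@[9]: -1[8]+1* -3[6]+1
p8 X@[8]: -1[7]-1* -3[5]-1
p9 O@[7]: -1[6]+1* -3[4]+1
p10 X@[6]: -1[5]-1* -3[3]-1
p11 O@[5]: -1[4]+1* -3[2]+1
p12 X@[4]: -1[3]-1* -3[1]-1
p13 O@[3]: -1[2]+1* -3[0]+1
p14 X@[2]: -1[1]-1*
p15 O@[1]: -1[0]+1*
p16 X@[0] terminal -1; root [15] d15

value(15, O) = +1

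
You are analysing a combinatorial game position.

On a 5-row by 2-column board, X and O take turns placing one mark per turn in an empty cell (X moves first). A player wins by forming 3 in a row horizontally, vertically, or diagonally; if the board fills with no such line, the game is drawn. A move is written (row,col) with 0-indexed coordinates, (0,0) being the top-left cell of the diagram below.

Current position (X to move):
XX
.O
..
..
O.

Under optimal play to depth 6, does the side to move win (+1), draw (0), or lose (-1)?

value(XX/.O/../../O., X) = 0

[XX/.O/../../O.] X move#1: (1,0):+0/XX/XO/../../O.*, (2,0):+0/XX/.O/X./../O., (2,1):+0/XX/.O/.X/../O., (3,0):+0/XX/.O/../X./O., (3,1):+0/XX/.O/../.X/O., (4,1):+0/XX/.O/../../OX
[XX/XO/../../O.] O move#2: (2,0):+0/XX/XO/O./../O.*, (2,1):-1/XX/XO/.O/../O., (3,0):-1/XX/XO/../O./O., (3,1):-1/XX/XO/../.O/O., (4,1):-1/XX/XO/../../OO
[XX/XO/O./../O.] X move#3: (2,1):-1/XX/XO/OX/../O., (3,0):+0/XX/XO/O./X./O.*, (3,1):-1/XX/XO/O./.X/O., (4,1):-1/XX/XO/O./../OX
[XX/XO/O./X./O.] O move#4: (2,1):+0/XX/XO/OO/X./O.*, (3,1):+0/XX/XO/O./XO/O., (4,1):+0/XX/XO/O./X./OO
[XX/XO/OO/X./O.] X move#5: (3,1):+0/XX/XO/OO/XX/O.*, (4,1):-1/XX/XO/OO/X./OX
[XX/XO/OO/XX/O.] O move#6: (4,1):+0/XX/XO/OO/XX/OO*
[XX/XO/OO/XX/OO] end (terminal +0, X#7); searched XX/.O/../../O. to 6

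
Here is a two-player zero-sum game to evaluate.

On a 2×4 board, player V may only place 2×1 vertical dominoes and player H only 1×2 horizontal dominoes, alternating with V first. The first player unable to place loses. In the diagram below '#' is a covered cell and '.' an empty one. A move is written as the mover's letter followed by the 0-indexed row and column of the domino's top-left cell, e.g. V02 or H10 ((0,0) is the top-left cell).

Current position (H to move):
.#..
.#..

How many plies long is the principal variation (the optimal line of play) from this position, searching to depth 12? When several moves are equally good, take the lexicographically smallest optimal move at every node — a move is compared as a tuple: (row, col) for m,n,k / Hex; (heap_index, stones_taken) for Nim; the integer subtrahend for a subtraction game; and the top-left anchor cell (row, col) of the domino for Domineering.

ply 1, H at .#../.#.. | H02=+1→.###/.#..*; H12=+1→.#../.###
ply 2, V at .###/.#.. | V00=-1→####/##..*
ply 3, H at ####/##.. | H12=+1→####/####*
ply 4: ####/#### is terminal -1 (V); from .#../.#.. depth 12

PV length from [.#../.#..]: 3 plies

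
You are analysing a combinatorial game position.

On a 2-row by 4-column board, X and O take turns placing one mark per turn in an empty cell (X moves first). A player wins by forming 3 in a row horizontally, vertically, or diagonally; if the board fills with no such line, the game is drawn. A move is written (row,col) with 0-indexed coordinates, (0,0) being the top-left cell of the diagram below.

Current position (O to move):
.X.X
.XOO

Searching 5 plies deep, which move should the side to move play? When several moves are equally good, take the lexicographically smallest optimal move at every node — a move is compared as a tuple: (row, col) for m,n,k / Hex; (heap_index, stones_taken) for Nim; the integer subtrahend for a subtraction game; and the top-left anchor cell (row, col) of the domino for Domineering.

ply 1, O at .X.X/.XOO | (0,0)=-1→OX.X/.XOO; (0,2)=+0→.XOX/.XOO*; (1,0)=-1→.X.X/OXOO
ply 2, X at .XOX/.XOO | (0,0)=+0→XXOX/.XOO*; (1,0)=+0→.XOX/XXOO
ply 3, O at XXOX/.XOO | (1,0)=+0→XXOX/OXOO*
ply 4: XXOX/OXOO is terminal +0 (X); from .X.X/.XOO depth 5

O's best at [.X.X/.XOO]: (0,2)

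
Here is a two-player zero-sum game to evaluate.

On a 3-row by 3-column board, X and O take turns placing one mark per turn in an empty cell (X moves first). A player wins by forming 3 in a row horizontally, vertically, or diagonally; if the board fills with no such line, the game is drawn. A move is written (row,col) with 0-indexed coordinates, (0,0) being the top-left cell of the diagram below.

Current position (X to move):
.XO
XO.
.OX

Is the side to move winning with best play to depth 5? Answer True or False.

X winning at [.XO/XO./.OX]: False

ply 1, X at .XO/XO./.OX | (0,0)=-1→XXO/XO./.OX; (1,2)=-1→.XO/XOX/.OX; (2,0)=+0→.XO/XO./XOX*
ply 2, O at .XO/XO./XOX | (0,0)=+0→OXO/XO./XOX*; (1,2)=-1→.XO/XOO/XOX
ply 3, X at OXO/XO./XOX | (1,2)=+0→OXO/XOX/XOX*
ply 4: OXO/XOX/XOX is terminal +0 (O); from .XO/XO./.OX depth 5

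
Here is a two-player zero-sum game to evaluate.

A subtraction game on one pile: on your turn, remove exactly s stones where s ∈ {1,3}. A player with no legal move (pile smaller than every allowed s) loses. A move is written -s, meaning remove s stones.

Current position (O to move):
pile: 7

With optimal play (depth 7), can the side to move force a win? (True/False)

p1 O@[7]: -1[6]+1* -3[4]+1
p2 X@[6]: -1[5]-1* -3[3]-1
p3 O@[5]: -1[4]+1* -3[2]+1
p4 X@[4]: -1[3]-1* -3[1]-1
p5 O@[3]: -1[2]+1* -3[0]+1
p6 X@[2]: -1[1]-1*
p7 O@[1]: -1[0]+1*
p8 X@[0] terminal -1; root [7] d7

O winning at [7]: True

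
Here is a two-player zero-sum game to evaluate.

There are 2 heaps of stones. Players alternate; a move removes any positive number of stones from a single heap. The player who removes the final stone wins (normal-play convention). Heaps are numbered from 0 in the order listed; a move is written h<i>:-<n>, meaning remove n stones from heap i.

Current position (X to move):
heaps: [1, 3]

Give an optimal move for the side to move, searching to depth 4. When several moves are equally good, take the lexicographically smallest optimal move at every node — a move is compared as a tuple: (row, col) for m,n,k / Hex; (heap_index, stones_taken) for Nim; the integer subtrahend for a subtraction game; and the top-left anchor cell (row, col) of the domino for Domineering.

X's best at [(1,3)]: h1:-2

p1 X@[(1,3)]: h0:-1[(0,3)]-1 h1:-1[(1,2)]-1 h1:-2[(1,1)]+1* h1:-3[(1,0)]-1
p2 O@[(1,1)]: h0:-1[(0,1)]-1* h1:-1[(1,0)]-1
p3 X@[(0,1)]: h1:-1[(0,0)]+1*
p4 O@[(0,0)] terminal -1; root [(1,3)] d4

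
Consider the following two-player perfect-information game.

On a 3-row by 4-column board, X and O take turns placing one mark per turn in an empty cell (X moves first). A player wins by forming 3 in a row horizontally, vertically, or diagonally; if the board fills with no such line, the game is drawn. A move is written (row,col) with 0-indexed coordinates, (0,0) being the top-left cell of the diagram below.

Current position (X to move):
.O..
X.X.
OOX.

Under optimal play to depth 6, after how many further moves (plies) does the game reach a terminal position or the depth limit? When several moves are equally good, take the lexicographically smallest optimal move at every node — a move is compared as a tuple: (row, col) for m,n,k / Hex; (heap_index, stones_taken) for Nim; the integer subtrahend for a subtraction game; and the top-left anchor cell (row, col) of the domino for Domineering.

PV length from [.O../X.X./OOX.]: 1 ply

[.O../X.X./OOX.] X move#1: (0,0):-1/XO../X.X./OOX., (0,2):+1/.OX./X.X./OOX.*, (0,3):-1/.O.X/X.X./OOX., (1,1):+1/.O../XXX./OOX., (1,3):-1/.O../X.XX/OOX., (2,3):-1/.O../X.X./OOXX
[.OX./X.X./OOX.] end (terminal -1, O#2); searched .O../X.X./OOX. to 6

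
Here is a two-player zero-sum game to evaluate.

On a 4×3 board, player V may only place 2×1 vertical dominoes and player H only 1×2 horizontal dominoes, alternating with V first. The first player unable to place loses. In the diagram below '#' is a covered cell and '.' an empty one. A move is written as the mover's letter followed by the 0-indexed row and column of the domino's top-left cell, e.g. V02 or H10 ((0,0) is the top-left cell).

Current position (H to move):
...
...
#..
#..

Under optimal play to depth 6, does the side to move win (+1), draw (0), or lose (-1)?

p1 H@[.../.../#../#..]: H00[##./.../#../#..]-1* H01[.##/.../#../#..]-1 H10[.../##./#../#..]-1 H11[.../.##/#../#..]-1 H21[.../.../###/#..]-1 H31[.../.../#../###]-1
p2 V@[##./.../#../#..]: V02[###/..#/#../#..]-1 V11[##./.#./##./#..]+1* V12[##./..#/#.#/#..]+1 V21[##./.../##./##.]+1 V22[##./.../#.#/#.#]+1
p3 H@[##./.#./##./#..]: H31[##./.#./##./###]-1*
p4 V@[##./.#./##./###]: V02[###/.##/##./###]+1* V12[##./.##/###/###]+1
p5 H@[###/.##/##./###] terminal -1; root [.../.../#../#..] d6

value(.../.../#../#.., H) = -1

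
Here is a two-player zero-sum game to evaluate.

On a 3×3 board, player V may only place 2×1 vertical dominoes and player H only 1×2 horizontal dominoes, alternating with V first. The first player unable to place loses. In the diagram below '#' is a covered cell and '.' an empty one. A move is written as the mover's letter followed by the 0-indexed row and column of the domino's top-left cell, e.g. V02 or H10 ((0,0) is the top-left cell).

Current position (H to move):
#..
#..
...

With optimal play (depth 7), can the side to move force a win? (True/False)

H winning at [#../#../...]: True

ply 1, H at #../#../... | H01=-1→###/#../...; H11=+1→#../###/...*; H20=-1→#../#../##.; H21=-1→#../#../.##
ply 2: #../###/... is terminal -1 (V); from #../#../... depth 7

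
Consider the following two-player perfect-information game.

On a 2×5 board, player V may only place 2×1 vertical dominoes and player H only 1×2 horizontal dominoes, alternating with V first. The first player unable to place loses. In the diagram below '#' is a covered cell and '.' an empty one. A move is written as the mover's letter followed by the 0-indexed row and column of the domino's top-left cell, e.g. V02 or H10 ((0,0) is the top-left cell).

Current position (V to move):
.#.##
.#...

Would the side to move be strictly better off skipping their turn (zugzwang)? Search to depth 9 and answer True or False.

[.#.##/.#...] V move#1: V00:-1/##.##/##..., V02:+1/.####/.##..*
[.####/.##..] H move#2: H13:-1/.####/.####*
[.####/.####] V move#3: V00:+1/#####/#####*
[#####/#####] end (terminal -1, H#4); searched .#.##/.#... to 9
suppose V passes — search the same position with H to move:
pass> [.#.##/.#...] H move#1: H12:-1/.#.##/.###.*, H13:-1/.#.##/.#.##
pass> [.#.##/.###.] V move#2: V00:+1/##.##/####.*
pass> [##.##/####.] end (terminal -1, H#3); searched .#.##/.#... to 9
for V: play +1, pass +1

zugzwang(.#.##/.#..., V) = False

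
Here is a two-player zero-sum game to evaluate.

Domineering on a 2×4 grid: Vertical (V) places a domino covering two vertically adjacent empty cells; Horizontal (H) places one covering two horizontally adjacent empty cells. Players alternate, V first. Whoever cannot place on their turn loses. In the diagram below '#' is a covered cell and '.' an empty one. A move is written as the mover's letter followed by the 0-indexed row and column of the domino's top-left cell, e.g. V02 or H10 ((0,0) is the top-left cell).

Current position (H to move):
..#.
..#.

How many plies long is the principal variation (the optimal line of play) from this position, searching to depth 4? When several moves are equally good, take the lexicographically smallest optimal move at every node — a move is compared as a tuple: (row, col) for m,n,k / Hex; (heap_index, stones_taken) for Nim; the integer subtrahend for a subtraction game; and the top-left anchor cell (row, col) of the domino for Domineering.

p1 H@[..#./..#.]: H00[###./..#.]+1* H10[..#./###.]+1
p2 V@[###./..#.]: V03[####/..##]-1*
p3 H@[####/..##]: H10[####/####]+1*
p4 V@[####/####] terminal -1; root [..#./..#.] d4

PV length from [..#./..#.]: 3 plies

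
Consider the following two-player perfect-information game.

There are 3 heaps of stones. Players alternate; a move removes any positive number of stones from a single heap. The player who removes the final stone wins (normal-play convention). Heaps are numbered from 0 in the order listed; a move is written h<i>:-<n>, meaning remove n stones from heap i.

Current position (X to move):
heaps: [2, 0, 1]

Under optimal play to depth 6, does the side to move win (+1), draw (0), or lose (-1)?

value((2,0,1), X) = +1

p1 X@[(2,0,1)]: h0:-1[(1,0,1)]+1* h0:-2[(0,0,1)]-1 h2:-1[(2,0,0)]-1
p2 O@[(1,0,1)]: h0:-1[(0,0,1)]-1* h2:-1[(1,0,0)]-1
p3 X@[(0,0,1)]: h2:-1[(0,0,0)]+1*
p4 O@[(0,0,0)] terminal -1; root [(2,0,1)] d6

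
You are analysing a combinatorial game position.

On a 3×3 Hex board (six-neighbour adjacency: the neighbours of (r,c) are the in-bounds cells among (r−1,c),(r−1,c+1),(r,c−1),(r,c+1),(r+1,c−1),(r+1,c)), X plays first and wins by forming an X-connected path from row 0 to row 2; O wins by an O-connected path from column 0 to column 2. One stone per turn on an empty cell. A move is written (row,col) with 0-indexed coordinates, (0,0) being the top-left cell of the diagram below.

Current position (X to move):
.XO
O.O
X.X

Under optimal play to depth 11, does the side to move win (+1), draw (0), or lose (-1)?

value(.XO/O.O/X.X, X) = +1

[.XO/O.O/X.X] X move#1: (0,0):-1/XXO/O.O/X.X, (1,1):+1/.XO/OXO/X.X*, (2,1):-1/.XO/O.O/XXX
[.XO/OXO/X.X] end (terminal -1, O#2); searched .XO/O.O/X.X to 11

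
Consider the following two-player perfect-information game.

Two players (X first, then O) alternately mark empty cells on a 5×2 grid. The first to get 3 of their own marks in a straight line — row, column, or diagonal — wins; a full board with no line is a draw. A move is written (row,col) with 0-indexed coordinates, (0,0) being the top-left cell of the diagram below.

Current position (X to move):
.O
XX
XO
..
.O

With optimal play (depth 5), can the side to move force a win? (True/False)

X winning at [.O/XX/XO/../.O]: True

ply 1, X at .O/XX/XO/../.O | (0,0)=+1→XO/XX/XO/../.O*; (3,0)=+1→.O/XX/XO/X./.O; (3,1)=+1→.O/XX/XO/.X/.O; (4,0)=-1→.O/XX/XO/../XO
ply 2: XO/XX/XO/../.O is terminal -1 (O); from .O/XX/XO/../.O depth 5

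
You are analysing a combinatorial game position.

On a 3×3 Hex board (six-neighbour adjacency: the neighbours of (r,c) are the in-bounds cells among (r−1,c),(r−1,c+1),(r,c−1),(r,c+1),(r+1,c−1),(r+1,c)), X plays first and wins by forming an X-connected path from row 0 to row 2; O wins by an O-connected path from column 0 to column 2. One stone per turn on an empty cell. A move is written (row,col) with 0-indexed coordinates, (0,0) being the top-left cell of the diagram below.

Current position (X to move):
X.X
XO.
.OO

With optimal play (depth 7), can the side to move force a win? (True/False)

[X.X/XO./.OO] X move#1: (0,1):-1/XXX/XO./.OO, (1,2):-1/X.X/XOX/.OO, (2,0):+1/X.X/XO./XOO*
[X.X/XO./XOO] end (terminal -1, O#2); searched X.X/XO./.OO to 7

X winning at [X.X/XO./.OO]: True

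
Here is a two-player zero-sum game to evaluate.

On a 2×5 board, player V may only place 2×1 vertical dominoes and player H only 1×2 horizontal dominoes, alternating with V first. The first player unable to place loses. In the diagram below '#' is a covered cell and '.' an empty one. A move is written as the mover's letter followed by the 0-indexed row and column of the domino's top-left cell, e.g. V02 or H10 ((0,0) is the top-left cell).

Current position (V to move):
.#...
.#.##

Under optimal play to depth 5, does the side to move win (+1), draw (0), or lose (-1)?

value(.#.../.#.##, V) = +1

[.#.../.#.##] V move#1: V00:-1/##.../##.##, V02:+1/.##../.####*
[.##../.####] H move#2: H03:-1/.####/.####*
[.####/.####] V move#3: V00:+1/#####/#####*
[#####/#####] end (terminal -1, H#4); searched .#.../.#.## to 5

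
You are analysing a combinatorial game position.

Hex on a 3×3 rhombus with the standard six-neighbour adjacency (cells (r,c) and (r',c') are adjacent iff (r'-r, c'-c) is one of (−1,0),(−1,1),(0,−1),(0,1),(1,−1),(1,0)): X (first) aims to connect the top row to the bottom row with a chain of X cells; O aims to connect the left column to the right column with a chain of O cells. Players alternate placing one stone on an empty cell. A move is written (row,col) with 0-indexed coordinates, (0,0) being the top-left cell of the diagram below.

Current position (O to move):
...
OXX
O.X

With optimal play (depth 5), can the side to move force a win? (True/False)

[.../OXX/O.X] O move#1: (0,0):-1/O../OXX/O.X*, (0,1):-1/.O./OXX/O.X, (0,2):-1/..O/OXX/O.X, (2,1):-1/.../OXX/OOX
[O../OXX/O.X] X move#2: (0,1):+1/OX./OXX/O.X*, (0,2):+1/O.X/OXX/O.X, (2,1):+1/O../OXX/OXX
[OX./OXX/O.X] end (terminal -1, O#3); searched .../OXX/O.X to 5

O winning at [.../OXX/O.X]: False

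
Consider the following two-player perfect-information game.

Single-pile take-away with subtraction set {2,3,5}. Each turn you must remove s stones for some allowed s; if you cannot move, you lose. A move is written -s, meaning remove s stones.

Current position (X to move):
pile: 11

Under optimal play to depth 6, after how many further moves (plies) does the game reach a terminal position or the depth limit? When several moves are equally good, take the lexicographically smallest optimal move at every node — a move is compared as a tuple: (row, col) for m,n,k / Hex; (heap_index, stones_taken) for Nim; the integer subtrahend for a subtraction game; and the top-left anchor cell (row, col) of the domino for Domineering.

p1 X@[11]: -2[9]-1 -3[8]+1* -5[6]-1
p2 O@[8]: -2[6]-1* -3[5]-1 -5[3]-1
p3 X@[6]: -2[4]-1 -3[3]-1 -5[1]+1*
p4 O@[1] terminal -1; root [11] d6

PV length from [11]: 3 plies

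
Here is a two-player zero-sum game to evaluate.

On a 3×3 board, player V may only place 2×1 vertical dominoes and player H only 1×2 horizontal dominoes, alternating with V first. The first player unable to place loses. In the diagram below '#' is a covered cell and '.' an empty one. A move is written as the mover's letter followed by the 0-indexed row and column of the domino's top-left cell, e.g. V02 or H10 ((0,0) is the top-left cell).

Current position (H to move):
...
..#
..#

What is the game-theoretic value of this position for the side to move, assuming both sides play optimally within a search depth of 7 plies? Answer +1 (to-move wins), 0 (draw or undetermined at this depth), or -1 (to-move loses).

ply 1, H at .../..#/..# | H00=-1→##./..#/..#; H01=-1→.##/..#/..#; H10=+1→.../###/..#*; H20=-1→.../..#/###
ply 2: .../###/..# is terminal -1 (V); from .../..#/..# depth 7

value(.../..#/..#, H) = +1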